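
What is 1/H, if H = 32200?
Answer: 1/32200 ≈ 3.1056e-5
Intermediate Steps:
1/H = 1/32200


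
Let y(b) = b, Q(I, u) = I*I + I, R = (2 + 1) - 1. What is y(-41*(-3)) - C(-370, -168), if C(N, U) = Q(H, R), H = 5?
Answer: 93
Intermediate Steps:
R = 2 (R = 3 - 1 = 2)
Q(I, u) = I + I**2 (Q(I, u) = I**2 + I = I + I**2)
C(N, U) = 30 (C(N, U) = 5*(1 + 5) = 5*6 = 30)
y(-41*(-3)) - C(-370, -168) = -41*(-3) - 1*30 = 123 - 30 = 93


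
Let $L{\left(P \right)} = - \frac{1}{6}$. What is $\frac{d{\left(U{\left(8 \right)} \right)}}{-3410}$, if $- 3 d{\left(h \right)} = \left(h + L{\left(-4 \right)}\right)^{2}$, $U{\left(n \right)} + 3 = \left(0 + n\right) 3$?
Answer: $\frac{3125}{73656} \approx 0.042427$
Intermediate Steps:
$L{\left(P \right)} = - \frac{1}{6}$ ($L{\left(P \right)} = \left(-1\right) \frac{1}{6} = - \frac{1}{6}$)
$U{\left(n \right)} = -3 + 3 n$ ($U{\left(n \right)} = -3 + \left(0 + n\right) 3 = -3 + n 3 = -3 + 3 n$)
$d{\left(h \right)} = - \frac{\left(- \frac{1}{6} + h\right)^{2}}{3}$ ($d{\left(h \right)} = - \frac{\left(h - \frac{1}{6}\right)^{2}}{3} = - \frac{\left(- \frac{1}{6} + h\right)^{2}}{3}$)
$\frac{d{\left(U{\left(8 \right)} \right)}}{-3410} = \frac{\left(- \frac{1}{108}\right) \left(-1 + 6 \left(-3 + 3 \cdot 8\right)\right)^{2}}{-3410} = - \frac{\left(-1 + 6 \left(-3 + 24\right)\right)^{2}}{108} \left(- \frac{1}{3410}\right) = - \frac{\left(-1 + 6 \cdot 21\right)^{2}}{108} \left(- \frac{1}{3410}\right) = - \frac{\left(-1 + 126\right)^{2}}{108} \left(- \frac{1}{3410}\right) = - \frac{125^{2}}{108} \left(- \frac{1}{3410}\right) = \left(- \frac{1}{108}\right) 15625 \left(- \frac{1}{3410}\right) = \left(- \frac{15625}{108}\right) \left(- \frac{1}{3410}\right) = \frac{3125}{73656}$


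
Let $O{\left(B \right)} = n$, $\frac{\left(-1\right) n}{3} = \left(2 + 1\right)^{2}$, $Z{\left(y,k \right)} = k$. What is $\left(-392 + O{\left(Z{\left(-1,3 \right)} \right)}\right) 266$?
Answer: $-111454$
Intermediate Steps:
$n = -27$ ($n = - 3 \left(2 + 1\right)^{2} = - 3 \cdot 3^{2} = \left(-3\right) 9 = -27$)
$O{\left(B \right)} = -27$
$\left(-392 + O{\left(Z{\left(-1,3 \right)} \right)}\right) 266 = \left(-392 - 27\right) 266 = \left(-419\right) 266 = -111454$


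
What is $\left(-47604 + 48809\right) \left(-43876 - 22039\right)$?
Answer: $-79427575$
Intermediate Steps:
$\left(-47604 + 48809\right) \left(-43876 - 22039\right) = 1205 \left(-65915\right) = -79427575$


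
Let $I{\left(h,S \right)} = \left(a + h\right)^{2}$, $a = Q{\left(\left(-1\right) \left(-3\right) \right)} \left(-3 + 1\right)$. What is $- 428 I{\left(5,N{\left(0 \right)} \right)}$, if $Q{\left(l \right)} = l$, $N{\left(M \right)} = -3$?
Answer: $-428$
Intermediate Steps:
$a = -6$ ($a = \left(-1\right) \left(-3\right) \left(-3 + 1\right) = 3 \left(-2\right) = -6$)
$I{\left(h,S \right)} = \left(-6 + h\right)^{2}$
$- 428 I{\left(5,N{\left(0 \right)} \right)} = - 428 \left(-6 + 5\right)^{2} = - 428 \left(-1\right)^{2} = \left(-428\right) 1 = -428$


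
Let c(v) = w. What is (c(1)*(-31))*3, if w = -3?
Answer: 279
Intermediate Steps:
c(v) = -3
(c(1)*(-31))*3 = -3*(-31)*3 = 93*3 = 279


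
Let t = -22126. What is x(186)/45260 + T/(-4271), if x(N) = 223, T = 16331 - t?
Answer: -1739611387/193305460 ≈ -8.9993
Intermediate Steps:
T = 38457 (T = 16331 - 1*(-22126) = 16331 + 22126 = 38457)
x(186)/45260 + T/(-4271) = 223/45260 + 38457/(-4271) = 223*(1/45260) + 38457*(-1/4271) = 223/45260 - 38457/4271 = -1739611387/193305460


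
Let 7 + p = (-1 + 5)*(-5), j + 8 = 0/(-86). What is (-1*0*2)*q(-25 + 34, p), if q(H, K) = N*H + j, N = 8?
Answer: 0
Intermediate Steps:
j = -8 (j = -8 + 0/(-86) = -8 + 0*(-1/86) = -8 + 0 = -8)
p = -27 (p = -7 + (-1 + 5)*(-5) = -7 + 4*(-5) = -7 - 20 = -27)
q(H, K) = -8 + 8*H (q(H, K) = 8*H - 8 = -8 + 8*H)
(-1*0*2)*q(-25 + 34, p) = (-1*0*2)*(-8 + 8*(-25 + 34)) = (0*2)*(-8 + 8*9) = 0*(-8 + 72) = 0*64 = 0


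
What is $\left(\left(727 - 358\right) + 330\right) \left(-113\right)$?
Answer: $-78987$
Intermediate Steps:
$\left(\left(727 - 358\right) + 330\right) \left(-113\right) = \left(369 + 330\right) \left(-113\right) = 699 \left(-113\right) = -78987$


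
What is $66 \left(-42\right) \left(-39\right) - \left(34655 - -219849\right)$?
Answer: $-146396$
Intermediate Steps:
$66 \left(-42\right) \left(-39\right) - \left(34655 - -219849\right) = \left(-2772\right) \left(-39\right) - \left(34655 + 219849\right) = 108108 - 254504 = -146396$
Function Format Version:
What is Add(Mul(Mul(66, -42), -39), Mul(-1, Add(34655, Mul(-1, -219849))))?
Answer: -146396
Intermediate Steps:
Add(Mul(Mul(66, -42), -39), Mul(-1, Add(34655, Mul(-1, -219849)))) = Add(Mul(-2772, -39), Mul(-1, Add(34655, 219849))) = Add(108108, Mul(-1, 254504)) = Add(108108, -254504) = -146396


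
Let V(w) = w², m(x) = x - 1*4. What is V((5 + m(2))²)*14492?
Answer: 1173852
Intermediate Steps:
m(x) = -4 + x (m(x) = x - 4 = -4 + x)
V((5 + m(2))²)*14492 = ((5 + (-4 + 2))²)²*14492 = ((5 - 2)²)²*14492 = (3²)²*14492 = 9²*14492 = 81*14492 = 1173852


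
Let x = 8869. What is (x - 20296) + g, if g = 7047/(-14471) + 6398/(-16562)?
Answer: -6746067871/590317 ≈ -11428.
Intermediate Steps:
g = -515512/590317 (g = 7047*(-1/14471) + 6398*(-1/16562) = -243/499 - 457/1183 = -515512/590317 ≈ -0.87328)
(x - 20296) + g = (8869 - 20296) - 515512/590317 = -11427 - 515512/590317 = -6746067871/590317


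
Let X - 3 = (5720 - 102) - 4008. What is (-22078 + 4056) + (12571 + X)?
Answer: -3838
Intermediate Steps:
X = 1613 (X = 3 + ((5720 - 102) - 4008) = 3 + (5618 - 4008) = 3 + 1610 = 1613)
(-22078 + 4056) + (12571 + X) = (-22078 + 4056) + (12571 + 1613) = -18022 + 14184 = -3838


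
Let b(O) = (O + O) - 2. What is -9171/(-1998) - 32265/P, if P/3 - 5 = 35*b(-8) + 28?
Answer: 998651/44178 ≈ 22.605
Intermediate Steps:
b(O) = -2 + 2*O (b(O) = 2*O - 2 = -2 + 2*O)
P = -1791 (P = 15 + 3*(35*(-2 + 2*(-8)) + 28) = 15 + 3*(35*(-2 - 16) + 28) = 15 + 3*(35*(-18) + 28) = 15 + 3*(-630 + 28) = 15 + 3*(-602) = 15 - 1806 = -1791)
-9171/(-1998) - 32265/P = -9171/(-1998) - 32265/(-1791) = -9171*(-1/1998) - 32265*(-1/1791) = 1019/222 + 3585/199 = 998651/44178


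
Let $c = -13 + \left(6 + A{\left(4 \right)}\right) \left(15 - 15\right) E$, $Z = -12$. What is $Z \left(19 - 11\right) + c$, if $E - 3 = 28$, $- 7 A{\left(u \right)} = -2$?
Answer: $-109$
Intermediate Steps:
$A{\left(u \right)} = \frac{2}{7}$ ($A{\left(u \right)} = \left(- \frac{1}{7}\right) \left(-2\right) = \frac{2}{7}$)
$E = 31$ ($E = 3 + 28 = 31$)
$c = -13$ ($c = -13 + \left(6 + \frac{2}{7}\right) \left(15 - 15\right) 31 = -13 + \frac{44}{7} \cdot 0 \cdot 31 = -13 + 0 \cdot 31 = -13 + 0 = -13$)
$Z \left(19 - 11\right) + c = - 12 \left(19 - 11\right) - 13 = \left(-12\right) 8 - 13 = -96 - 13 = -109$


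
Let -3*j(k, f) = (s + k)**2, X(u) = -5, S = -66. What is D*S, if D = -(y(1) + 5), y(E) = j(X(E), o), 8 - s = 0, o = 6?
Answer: 132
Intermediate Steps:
s = 8 (s = 8 - 1*0 = 8 + 0 = 8)
j(k, f) = -(8 + k)**2/3
y(E) = -3 (y(E) = -(8 - 5)**2/3 = -1/3*3**2 = -1/3*9 = -3)
D = -2 (D = -(-3 + 5) = -1*2 = -2)
D*S = -2*(-66) = 132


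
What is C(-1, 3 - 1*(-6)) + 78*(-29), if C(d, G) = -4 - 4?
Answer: -2270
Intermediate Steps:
C(d, G) = -8
C(-1, 3 - 1*(-6)) + 78*(-29) = -8 + 78*(-29) = -8 - 2262 = -2270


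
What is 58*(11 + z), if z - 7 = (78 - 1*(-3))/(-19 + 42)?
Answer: 28710/23 ≈ 1248.3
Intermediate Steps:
z = 242/23 (z = 7 + (78 - 1*(-3))/(-19 + 42) = 7 + (78 + 3)/23 = 7 + 81*(1/23) = 7 + 81/23 = 242/23 ≈ 10.522)
58*(11 + z) = 58*(11 + 242/23) = 58*(495/23) = 28710/23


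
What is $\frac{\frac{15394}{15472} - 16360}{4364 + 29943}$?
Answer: $- \frac{126553263}{265398952} \approx -0.47684$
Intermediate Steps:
$\frac{\frac{15394}{15472} - 16360}{4364 + 29943} = \frac{15394 \cdot \frac{1}{15472} - 16360}{34307} = \left(\frac{7697}{7736} - 16360\right) \frac{1}{34307} = \left(- \frac{126553263}{7736}\right) \frac{1}{34307} = - \frac{126553263}{265398952}$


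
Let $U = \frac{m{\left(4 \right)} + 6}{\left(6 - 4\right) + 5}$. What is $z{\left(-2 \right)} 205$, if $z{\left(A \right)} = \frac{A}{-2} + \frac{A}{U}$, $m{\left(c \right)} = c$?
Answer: $-82$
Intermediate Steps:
$U = \frac{10}{7}$ ($U = \frac{4 + 6}{\left(6 - 4\right) + 5} = \frac{10}{2 + 5} = \frac{10}{7} \approx 1.4286$)
$z{\left(A \right)} = \frac{A}{5}$ ($z{\left(A \right)} = \frac{A}{-2} + \frac{A}{\frac{10}{7}} = A \left(- \frac{1}{2}\right) + A \frac{7}{10} = - \frac{A}{2} + \frac{7 A}{10} = \frac{A}{5}$)
$z{\left(-2 \right)} 205 = \frac{1}{5} \left(-2\right) 205 = \left(- \frac{2}{5}\right) 205 = -82$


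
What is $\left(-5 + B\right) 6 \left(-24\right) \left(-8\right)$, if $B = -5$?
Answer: $-11520$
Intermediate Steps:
$\left(-5 + B\right) 6 \left(-24\right) \left(-8\right) = \left(-5 - 5\right) 6 \left(-24\right) \left(-8\right) = \left(-10\right) 6 \left(-24\right) \left(-8\right) = \left(-60\right) \left(-24\right) \left(-8\right) = 1440 \left(-8\right) = -11520$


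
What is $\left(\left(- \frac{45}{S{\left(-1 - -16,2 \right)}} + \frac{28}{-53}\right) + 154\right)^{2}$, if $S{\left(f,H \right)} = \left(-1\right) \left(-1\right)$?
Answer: $\frac{33051001}{2809} \approx 11766.0$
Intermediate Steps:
$S{\left(f,H \right)} = 1$
$\left(\left(- \frac{45}{S{\left(-1 - -16,2 \right)}} + \frac{28}{-53}\right) + 154\right)^{2} = \left(\left(- \frac{45}{1} + \frac{28}{-53}\right) + 154\right)^{2} = \left(\left(\left(-45\right) 1 + 28 \left(- \frac{1}{53}\right)\right) + 154\right)^{2} = \left(\left(-45 - \frac{28}{53}\right) + 154\right)^{2} = \left(- \frac{2413}{53} + 154\right)^{2} = \left(\frac{5749}{53}\right)^{2} = \frac{33051001}{2809}$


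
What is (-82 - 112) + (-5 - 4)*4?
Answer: -230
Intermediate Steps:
(-82 - 112) + (-5 - 4)*4 = -194 - 9*4 = -194 - 36 = -230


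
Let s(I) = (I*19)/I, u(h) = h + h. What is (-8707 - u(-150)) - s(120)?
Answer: -8426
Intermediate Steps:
u(h) = 2*h
s(I) = 19 (s(I) = (19*I)/I = 19)
(-8707 - u(-150)) - s(120) = (-8707 - 2*(-150)) - 1*19 = (-8707 - 1*(-300)) - 19 = (-8707 + 300) - 19 = -8407 - 19 = -8426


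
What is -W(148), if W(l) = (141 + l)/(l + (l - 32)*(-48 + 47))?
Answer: -289/32 ≈ -9.0313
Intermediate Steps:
W(l) = 141/32 + l/32 (W(l) = (141 + l)/(l + (-32 + l)*(-1)) = (141 + l)/(l + (32 - l)) = (141 + l)/32 = (141 + l)*(1/32) = 141/32 + l/32)
-W(148) = -(141/32 + (1/32)*148) = -(141/32 + 37/8) = -1*289/32 = -289/32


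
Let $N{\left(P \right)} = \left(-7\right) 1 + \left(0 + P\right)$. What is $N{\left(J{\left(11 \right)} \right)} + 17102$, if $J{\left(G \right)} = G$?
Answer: $17106$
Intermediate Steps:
$N{\left(P \right)} = -7 + P$
$N{\left(J{\left(11 \right)} \right)} + 17102 = \left(-7 + 11\right) + 17102 = 4 + 17102 = 17106$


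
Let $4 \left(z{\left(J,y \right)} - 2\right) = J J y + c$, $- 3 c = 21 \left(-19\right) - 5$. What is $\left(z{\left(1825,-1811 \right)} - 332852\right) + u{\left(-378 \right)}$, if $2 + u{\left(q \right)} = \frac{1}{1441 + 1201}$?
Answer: $- \frac{23909148146839}{15852} \approx -1.5083 \cdot 10^{9}$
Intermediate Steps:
$u{\left(q \right)} = - \frac{5283}{2642}$ ($u{\left(q \right)} = -2 + \frac{1}{1441 + 1201} = -2 + \frac{1}{2642} = - \frac{5283}{2642}$)
$c = \frac{404}{3}$ ($c = - \frac{21 \left(-19\right) - 5}{3} = - \frac{-399 - 5}{3} = \left(- \frac{1}{3}\right) \left(-404\right) = \frac{404}{3} \approx 134.67$)
$z{\left(J,y \right)} = \frac{107}{3} + \frac{y J^{2}}{4}$ ($z{\left(J,y \right)} = 2 + \frac{J J y + \frac{404}{3}}{4} = 2 + \frac{J^{2} y + \frac{404}{3}}{4} = 2 + \frac{y J^{2} + \frac{404}{3}}{4} = 2 + \frac{\frac{404}{3} + y J^{2}}{4} = 2 + \left(\frac{101}{3} + \frac{y J^{2}}{4}\right) = \frac{107}{3} + \frac{y J^{2}}{4}$)
$\left(z{\left(1825,-1811 \right)} - 332852\right) + u{\left(-378 \right)} = \left(\left(\frac{107}{3} + \frac{1}{4} \left(-1811\right) 1825^{2}\right) - 332852\right) - \frac{5283}{2642} = \left(\left(\frac{107}{3} + \frac{1}{4} \left(-1811\right) 3330625\right) - 332852\right) - \frac{5283}{2642} = \left(\left(\frac{107}{3} - \frac{6031761875}{4}\right) - 332852\right) - \frac{5283}{2642} = \left(- \frac{18095285197}{12} - 332852\right) - \frac{5283}{2642} = - \frac{18099279421}{12} - \frac{5283}{2642} = - \frac{23909148146839}{15852}$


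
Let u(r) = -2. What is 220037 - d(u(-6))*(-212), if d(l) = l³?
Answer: 218341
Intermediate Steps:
220037 - d(u(-6))*(-212) = 220037 - (-2)³*(-212) = 220037 - (-8)*(-212) = 220037 - 1*1696 = 220037 - 1696 = 218341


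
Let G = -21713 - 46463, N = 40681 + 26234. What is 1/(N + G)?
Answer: -1/1261 ≈ -0.00079302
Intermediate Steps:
N = 66915
G = -68176
1/(N + G) = 1/(66915 - 68176) = 1/(-1261) = -1/1261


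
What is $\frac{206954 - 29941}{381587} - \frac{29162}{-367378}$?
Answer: $\frac{38079261004}{70093334443} \approx 0.54327$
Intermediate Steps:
$\frac{206954 - 29941}{381587} - \frac{29162}{-367378} = 177013 \cdot \frac{1}{381587} - - \frac{14581}{183689} = \frac{177013}{381587} + \frac{14581}{183689} = \frac{38079261004}{70093334443}$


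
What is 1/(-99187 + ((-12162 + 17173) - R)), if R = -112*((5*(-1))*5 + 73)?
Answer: -1/88800 ≈ -1.1261e-5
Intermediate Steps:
R = -5376 (R = -112*(-5*5 + 73) = -112*(-25 + 73) = -112*48 = -5376)
1/(-99187 + ((-12162 + 17173) - R)) = 1/(-99187 + ((-12162 + 17173) - 1*(-5376))) = 1/(-99187 + (5011 + 5376)) = 1/(-99187 + 10387) = 1/(-88800) = -1/88800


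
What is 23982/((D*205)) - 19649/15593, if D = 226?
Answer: -268193422/361211845 ≈ -0.74248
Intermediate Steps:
23982/((D*205)) - 19649/15593 = 23982/((226*205)) - 19649/15593 = 23982/46330 - 19649*1/15593 = 23982*(1/46330) - 19649/15593 = 11991/23165 - 19649/15593 = -268193422/361211845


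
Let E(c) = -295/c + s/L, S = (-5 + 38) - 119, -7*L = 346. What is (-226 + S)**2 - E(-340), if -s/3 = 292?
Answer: 1144936121/11764 ≈ 97325.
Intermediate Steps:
s = -876 (s = -3*292 = -876)
L = -346/7 (L = -1/7*346 = -346/7 ≈ -49.429)
S = -86 (S = 33 - 119 = -86)
E(c) = 3066/173 - 295/c (E(c) = -295/c - 876/(-346/7) = -295/c - 876*(-7/346) = -295/c + 3066/173 = 3066/173 - 295/c)
(-226 + S)**2 - E(-340) = (-226 - 86)**2 - (3066/173 - 295/(-340)) = (-312)**2 - (3066/173 - 295*(-1/340)) = 97344 - (3066/173 + 59/68) = 97344 - 1*218695/11764 = 97344 - 218695/11764 = 1144936121/11764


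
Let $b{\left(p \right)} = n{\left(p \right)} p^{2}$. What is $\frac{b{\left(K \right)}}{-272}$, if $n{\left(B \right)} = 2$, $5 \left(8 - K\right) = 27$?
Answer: $- \frac{169}{3400} \approx -0.049706$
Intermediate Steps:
$K = \frac{13}{5}$ ($K = 8 - \frac{27}{5} = \frac{13}{5} \approx 2.6$)
$b{\left(p \right)} = 2 p^{2}$
$\frac{b{\left(K \right)}}{-272} = \frac{2 \left(\frac{13}{5}\right)^{2}}{-272} = 2 \cdot \frac{169}{25} \left(- \frac{1}{272}\right) = \frac{338}{25} \left(- \frac{1}{272}\right) = - \frac{169}{3400}$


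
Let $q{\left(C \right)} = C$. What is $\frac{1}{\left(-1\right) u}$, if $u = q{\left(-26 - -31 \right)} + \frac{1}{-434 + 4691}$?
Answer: $- \frac{4257}{21286} \approx -0.19999$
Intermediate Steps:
$u = \frac{21286}{4257}$ ($u = \left(-26 - -31\right) + \frac{1}{-434 + 4691} = \left(-26 + 31\right) + \frac{1}{4257} = 5 + \frac{1}{4257} = \frac{21286}{4257} \approx 5.0002$)
$\frac{1}{\left(-1\right) u} = \frac{1}{\left(-1\right) \frac{21286}{4257}} = \frac{1}{- \frac{21286}{4257}} = - \frac{4257}{21286}$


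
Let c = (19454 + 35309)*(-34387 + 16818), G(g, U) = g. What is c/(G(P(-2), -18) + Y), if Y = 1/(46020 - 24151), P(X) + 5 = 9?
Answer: -21040846053743/87477 ≈ -2.4053e+8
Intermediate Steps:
P(X) = 4 (P(X) = -5 + 9 = 4)
Y = 1/21869 ≈ 4.5727e-5
c = -962131147 (c = 54763*(-17569) = -962131147)
c/(G(P(-2), -18) + Y) = -962131147/(4 + 1/21869) = -962131147/87477/21869 = -962131147*21869/87477 = -21040846053743/87477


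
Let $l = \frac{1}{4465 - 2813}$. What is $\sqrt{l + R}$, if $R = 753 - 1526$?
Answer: $\frac{i \sqrt{527398935}}{826} \approx 27.803 i$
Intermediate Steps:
$l = \frac{1}{1652} \approx 0.00060533$
$R = -773$ ($R = 753 - 1526 = -773$)
$\sqrt{l + R} = \sqrt{\frac{1}{1652} - 773} = \sqrt{- \frac{1276995}{1652}} = \frac{i \sqrt{527398935}}{826}$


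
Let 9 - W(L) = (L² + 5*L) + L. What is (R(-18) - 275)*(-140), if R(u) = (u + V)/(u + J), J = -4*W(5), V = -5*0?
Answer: 3196760/83 ≈ 38515.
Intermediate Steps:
V = 0
W(L) = 9 - L² - 6*L (W(L) = 9 - ((L² + 5*L) + L) = 9 - (L² + 6*L) = 9 + (-L² - 6*L) = 9 - L² - 6*L)
J = 184 (J = -4*(9 - 1*5² - 6*5) = -4*(9 - 1*25 - 30) = -4*(9 - 25 - 30) = -4*(-46) = 184)
R(u) = u/(184 + u) (R(u) = (u + 0)/(u + 184) = u/(184 + u))
(R(-18) - 275)*(-140) = (-18/(184 - 18) - 275)*(-140) = (-18/166 - 275)*(-140) = (-18*1/166 - 275)*(-140) = (-9/83 - 275)*(-140) = -22834/83*(-140) = 3196760/83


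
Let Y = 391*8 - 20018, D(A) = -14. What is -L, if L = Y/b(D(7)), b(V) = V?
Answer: -8445/7 ≈ -1206.4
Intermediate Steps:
Y = -16890 (Y = 3128 - 20018 = -16890)
L = 8445/7 (L = -16890/(-14) = -16890*(-1/14) = 8445/7 ≈ 1206.4)
-L = -1*8445/7 = -8445/7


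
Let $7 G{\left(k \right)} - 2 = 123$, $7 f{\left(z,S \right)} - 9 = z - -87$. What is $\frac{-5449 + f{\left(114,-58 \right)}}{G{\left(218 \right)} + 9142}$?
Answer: $- \frac{37933}{64119} \approx -0.5916$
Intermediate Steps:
$f{\left(z,S \right)} = \frac{96}{7} + \frac{z}{7}$ ($f{\left(z,S \right)} = \frac{9}{7} + \frac{z - -87}{7} = \frac{9}{7} + \frac{z + 87}{7} = \frac{9}{7} + \frac{87 + z}{7} = \frac{9}{7} + \left(\frac{87}{7} + \frac{z}{7}\right) = \frac{96}{7} + \frac{z}{7}$)
$G{\left(k \right)} = \frac{125}{7}$ ($G{\left(k \right)} = \frac{2}{7} + \frac{1}{7} \cdot 123 = \frac{2}{7} + \frac{123}{7} = \frac{125}{7}$)
$\frac{-5449 + f{\left(114,-58 \right)}}{G{\left(218 \right)} + 9142} = \frac{-5449 + \left(\frac{96}{7} + \frac{1}{7} \cdot 114\right)}{\frac{125}{7} + 9142} = \frac{-5449 + \left(\frac{96}{7} + \frac{114}{7}\right)}{\frac{64119}{7}} = \left(-5449 + 30\right) \frac{7}{64119} = \left(-5419\right) \frac{7}{64119} = - \frac{37933}{64119}$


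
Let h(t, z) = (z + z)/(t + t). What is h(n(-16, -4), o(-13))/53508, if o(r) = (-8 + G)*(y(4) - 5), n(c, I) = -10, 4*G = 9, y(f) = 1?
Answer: -23/535080 ≈ -4.2984e-5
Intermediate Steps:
G = 9/4 (G = (1/4)*9 = 9/4 ≈ 2.2500)
o(r) = 23 (o(r) = (-8 + 9/4)*(1 - 5) = -23/4*(-4) = 23)
h(t, z) = z/t (h(t, z) = (2*z)/((2*t)) = (2*z)*(1/(2*t)) = z/t)
h(n(-16, -4), o(-13))/53508 = (23/(-10))/53508 = (23*(-1/10))*(1/53508) = -23/10*1/53508 = -23/535080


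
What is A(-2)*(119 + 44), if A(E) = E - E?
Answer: 0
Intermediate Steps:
A(E) = 0
A(-2)*(119 + 44) = 0*(119 + 44) = 0*163 = 0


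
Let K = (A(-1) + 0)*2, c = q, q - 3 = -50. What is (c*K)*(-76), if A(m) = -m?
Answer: 7144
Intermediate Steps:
q = -47 (q = 3 - 50 = -47)
c = -47
K = 2 (K = (-1*(-1) + 0)*2 = (1 + 0)*2 = 1*2 = 2)
(c*K)*(-76) = -47*2*(-76) = -94*(-76) = 7144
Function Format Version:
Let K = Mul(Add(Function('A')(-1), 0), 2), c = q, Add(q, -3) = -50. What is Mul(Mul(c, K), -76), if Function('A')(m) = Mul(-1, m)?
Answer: 7144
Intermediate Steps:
q = -47 (q = Add(3, -50) = -47)
c = -47
K = 2 (K = Mul(Add(Mul(-1, -1), 0), 2) = Mul(Add(1, 0), 2) = Mul(1, 2) = 2)
Mul(Mul(c, K), -76) = Mul(Mul(-47, 2), -76) = Mul(-94, -76) = 7144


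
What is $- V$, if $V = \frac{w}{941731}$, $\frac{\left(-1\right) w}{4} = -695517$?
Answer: $- \frac{2782068}{941731} \approx -2.9542$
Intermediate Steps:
$w = 2782068$ ($w = \left(-4\right) \left(-695517\right) = 2782068$)
$V = \frac{2782068}{941731} \approx 2.9542$
$- V = \left(-1\right) \frac{2782068}{941731} = - \frac{2782068}{941731}$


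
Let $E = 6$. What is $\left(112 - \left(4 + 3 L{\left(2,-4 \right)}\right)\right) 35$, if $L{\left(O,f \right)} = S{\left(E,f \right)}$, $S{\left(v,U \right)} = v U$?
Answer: $6300$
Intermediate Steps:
$S{\left(v,U \right)} = U v$
$L{\left(O,f \right)} = 6 f$ ($L{\left(O,f \right)} = f 6 = 6 f$)
$\left(112 - \left(4 + 3 L{\left(2,-4 \right)}\right)\right) 35 = \left(112 - \left(4 + 3 \cdot 6 \left(-4\right)\right)\right) 35 = \left(112 - -68\right) 35 = \left(112 + \left(72 - 4\right)\right) 35 = \left(112 + 68\right) 35 = 180 \cdot 35 = 6300$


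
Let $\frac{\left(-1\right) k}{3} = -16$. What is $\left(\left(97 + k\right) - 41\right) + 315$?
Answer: $419$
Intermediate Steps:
$k = 48$ ($k = \left(-3\right) \left(-16\right) = 48$)
$\left(\left(97 + k\right) - 41\right) + 315 = \left(\left(97 + 48\right) - 41\right) + 315 = \left(145 - 41\right) + 315 = 104 + 315 = 419$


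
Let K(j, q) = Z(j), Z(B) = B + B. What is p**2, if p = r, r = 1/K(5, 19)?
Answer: 1/100 ≈ 0.010000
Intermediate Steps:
Z(B) = 2*B
K(j, q) = 2*j
r = 1/10 (r = 1/(2*5) = 1/10 ≈ 0.10000)
p = 1/10 ≈ 0.10000
p**2 = (1/10)**2 = 1/100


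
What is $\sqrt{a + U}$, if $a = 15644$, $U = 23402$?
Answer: $\sqrt{39046} \approx 197.6$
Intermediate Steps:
$\sqrt{a + U} = \sqrt{15644 + 23402} = \sqrt{39046}$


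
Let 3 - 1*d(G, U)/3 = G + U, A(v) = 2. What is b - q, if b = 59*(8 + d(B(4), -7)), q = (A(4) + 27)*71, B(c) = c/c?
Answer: 6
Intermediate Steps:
B(c) = 1
d(G, U) = 9 - 3*G - 3*U (d(G, U) = 9 - 3*(G + U) = 9 + (-3*G - 3*U) = 9 - 3*G - 3*U)
q = 2059 (q = (2 + 27)*71 = 29*71 = 2059)
b = 2065 (b = 59*(8 + (9 - 3*1 - 3*(-7))) = 59*(8 + (9 - 3 + 21)) = 59*(8 + 27) = 59*35 = 2065)
b - q = 2065 - 1*2059 = 2065 - 2059 = 6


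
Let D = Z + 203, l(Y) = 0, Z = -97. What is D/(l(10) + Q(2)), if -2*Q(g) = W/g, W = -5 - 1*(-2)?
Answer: 424/3 ≈ 141.33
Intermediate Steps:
W = -3 (W = -5 + 2 = -3)
Q(g) = 3/(2*g) (Q(g) = -(-3)/(2*g) = 3/(2*g))
D = 106 (D = -97 + 203 = 106)
D/(l(10) + Q(2)) = 106/(0 + (3/2)/2) = 106/(0 + (3/2)*(½)) = 106/(0 + ¾) = 106/(¾) = 106*(4/3) = 424/3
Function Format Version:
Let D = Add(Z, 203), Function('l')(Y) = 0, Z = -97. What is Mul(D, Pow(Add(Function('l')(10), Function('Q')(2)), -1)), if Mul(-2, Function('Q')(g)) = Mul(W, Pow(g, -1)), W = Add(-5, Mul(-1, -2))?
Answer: Rational(424, 3) ≈ 141.33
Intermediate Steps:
W = -3 (W = Add(-5, 2) = -3)
Function('Q')(g) = Mul(Rational(3, 2), Pow(g, -1)) (Function('Q')(g) = Mul(Rational(-1, 2), Mul(-3, Pow(g, -1))) = Mul(Rational(3, 2), Pow(g, -1)))
D = 106 (D = Add(-97, 203) = 106)
Mul(D, Pow(Add(Function('l')(10), Function('Q')(2)), -1)) = Mul(106, Pow(Add(0, Mul(Rational(3, 2), Pow(2, -1))), -1)) = Mul(106, Pow(Add(0, Mul(Rational(3, 2), Rational(1, 2))), -1)) = Mul(106, Pow(Add(0, Rational(3, 4)), -1)) = Mul(106, Pow(Rational(3, 4), -1)) = Mul(106, Rational(4, 3)) = Rational(424, 3)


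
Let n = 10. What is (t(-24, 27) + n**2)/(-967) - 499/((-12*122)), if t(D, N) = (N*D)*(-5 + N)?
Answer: 21206917/1415688 ≈ 14.980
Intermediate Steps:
t(D, N) = D*N*(-5 + N) (t(D, N) = (D*N)*(-5 + N) = D*N*(-5 + N))
(t(-24, 27) + n**2)/(-967) - 499/((-12*122)) = (-24*27*(-5 + 27) + 10**2)/(-967) - 499/((-12*122)) = (-24*27*22 + 100)*(-1/967) - 499/(-1464) = (-14256 + 100)*(-1/967) - 499*(-1/1464) = -14156*(-1/967) + 499/1464 = 14156/967 + 499/1464 = 21206917/1415688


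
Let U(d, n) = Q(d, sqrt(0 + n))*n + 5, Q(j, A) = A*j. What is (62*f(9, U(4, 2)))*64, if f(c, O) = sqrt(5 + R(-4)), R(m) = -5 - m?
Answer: 7936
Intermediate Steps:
U(d, n) = 5 + d*n**(3/2) (U(d, n) = (sqrt(0 + n)*d)*n + 5 = (sqrt(n)*d)*n + 5 = (d*sqrt(n))*n + 5 = d*n**(3/2) + 5 = 5 + d*n**(3/2))
f(c, O) = 2 (f(c, O) = sqrt(5 + (-5 - 1*(-4))) = sqrt(5 + (-5 + 4)) = sqrt(5 - 1) = sqrt(4) = 2)
(62*f(9, U(4, 2)))*64 = (62*2)*64 = 124*64 = 7936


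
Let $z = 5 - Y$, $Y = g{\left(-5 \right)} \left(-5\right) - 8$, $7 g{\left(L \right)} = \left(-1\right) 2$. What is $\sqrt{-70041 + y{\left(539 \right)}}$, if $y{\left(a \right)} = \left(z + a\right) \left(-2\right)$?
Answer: $\frac{i \sqrt{3485965}}{7} \approx 266.72 i$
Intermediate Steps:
$g{\left(L \right)} = - \frac{2}{7}$ ($g{\left(L \right)} = \frac{\left(-1\right) 2}{7} = \frac{1}{7} \left(-2\right) = - \frac{2}{7}$)
$Y = - \frac{46}{7}$ ($Y = \left(- \frac{2}{7}\right) \left(-5\right) - 8 = \frac{10}{7} - 8 = - \frac{46}{7} \approx -6.5714$)
$z = \frac{81}{7}$ ($z = 5 - - \frac{46}{7} = 5 + \frac{46}{7} = \frac{81}{7} \approx 11.571$)
$y{\left(a \right)} = - \frac{162}{7} - 2 a$ ($y{\left(a \right)} = \left(\frac{81}{7} + a\right) \left(-2\right) = - \frac{162}{7} - 2 a$)
$\sqrt{-70041 + y{\left(539 \right)}} = \sqrt{-70041 - \frac{7708}{7}} = \sqrt{- \frac{497995}{7}} = \frac{i \sqrt{3485965}}{7}$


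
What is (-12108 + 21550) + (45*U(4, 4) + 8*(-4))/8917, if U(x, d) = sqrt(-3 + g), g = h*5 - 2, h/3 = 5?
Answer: 84194282/8917 + 45*sqrt(70)/8917 ≈ 9442.0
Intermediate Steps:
h = 15 (h = 3*5 = 15)
g = 73 (g = 15*5 - 2 = 75 - 2 = 73)
U(x, d) = sqrt(70) (U(x, d) = sqrt(-3 + 73) = sqrt(70))
(-12108 + 21550) + (45*U(4, 4) + 8*(-4))/8917 = (-12108 + 21550) + (45*sqrt(70) + 8*(-4))/8917 = 9442 + (45*sqrt(70) - 32)*(1/8917) = 9442 + (-32 + 45*sqrt(70))*(1/8917) = 9442 + (-32/8917 + 45*sqrt(70)/8917) = 84194282/8917 + 45*sqrt(70)/8917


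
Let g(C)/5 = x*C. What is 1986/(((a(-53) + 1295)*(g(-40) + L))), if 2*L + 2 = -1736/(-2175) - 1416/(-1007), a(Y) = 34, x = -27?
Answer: 1449928950/5239555366693 ≈ 0.00027673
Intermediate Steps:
L = 223751/2190225 (L = -1 + (-1736/(-2175) - 1416/(-1007))/2 = -1 + (-1736*(-1/2175) - 1416*(-1/1007))/2 = -1 + (1736/2175 + 1416/1007)/2 = -1 + (½)*(4827952/2190225) = -1 + 2413976/2190225 = 223751/2190225 ≈ 0.10216)
g(C) = -135*C (g(C) = 5*(-27*C) = -135*C)
1986/(((a(-53) + 1295)*(g(-40) + L))) = 1986/(((34 + 1295)*(-135*(-40) + 223751/2190225))) = 1986/((1329*(5400 + 223751/2190225))) = 1986/((1329*(11827438751/2190225))) = 1986/(5239555366693/730075) = 1986*(730075/5239555366693) = 1449928950/5239555366693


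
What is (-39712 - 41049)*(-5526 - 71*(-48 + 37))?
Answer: 383210945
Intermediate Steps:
(-39712 - 41049)*(-5526 - 71*(-48 + 37)) = -80761*(-5526 - 71*(-11)) = -80761*(-5526 + 781) = -80761*(-4745) = 383210945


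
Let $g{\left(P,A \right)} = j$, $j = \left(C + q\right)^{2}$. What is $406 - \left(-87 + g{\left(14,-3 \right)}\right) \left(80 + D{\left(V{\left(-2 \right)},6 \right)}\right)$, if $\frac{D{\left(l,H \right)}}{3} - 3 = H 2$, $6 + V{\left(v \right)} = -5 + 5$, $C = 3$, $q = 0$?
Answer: $10156$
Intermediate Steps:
$V{\left(v \right)} = -6$ ($V{\left(v \right)} = -6 + \left(-5 + 5\right) = -6 + 0 = -6$)
$D{\left(l,H \right)} = 9 + 6 H$ ($D{\left(l,H \right)} = 9 + 3 H 2 = 9 + 3 \cdot 2 H = 9 + 6 H$)
$j = 9$ ($j = \left(3 + 0\right)^{2} = 3^{2} = 9$)
$g{\left(P,A \right)} = 9$
$406 - \left(-87 + g{\left(14,-3 \right)}\right) \left(80 + D{\left(V{\left(-2 \right)},6 \right)}\right) = 406 - \left(-87 + 9\right) \left(80 + \left(9 + 6 \cdot 6\right)\right) = 406 - - 78 \left(80 + \left(9 + 36\right)\right) = 406 - - 78 \left(80 + 45\right) = 406 - \left(-78\right) 125 = 406 - -9750 = 406 + 9750 = 10156$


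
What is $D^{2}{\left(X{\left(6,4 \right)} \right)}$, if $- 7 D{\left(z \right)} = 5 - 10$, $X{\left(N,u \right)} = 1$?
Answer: $\frac{25}{49} \approx 0.5102$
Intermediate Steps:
$D{\left(z \right)} = \frac{5}{7}$ ($D{\left(z \right)} = - \frac{5 - 10}{7} = \left(- \frac{1}{7}\right) \left(-5\right) = \frac{5}{7}$)
$D^{2}{\left(X{\left(6,4 \right)} \right)} = \left(\frac{5}{7}\right)^{2} = \frac{25}{49}$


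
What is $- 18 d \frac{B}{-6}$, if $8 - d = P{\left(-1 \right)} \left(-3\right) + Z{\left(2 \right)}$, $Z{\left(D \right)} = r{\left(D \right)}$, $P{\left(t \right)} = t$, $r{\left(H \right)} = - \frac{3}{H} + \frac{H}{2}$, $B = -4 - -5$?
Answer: $\frac{33}{2} \approx 16.5$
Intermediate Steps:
$B = 1$ ($B = -4 + 5 = 1$)
$r{\left(H \right)} = \frac{H}{2} - \frac{3}{H}$ ($r{\left(H \right)} = - \frac{3}{H} + H \frac{1}{2} = - \frac{3}{H} + \frac{H}{2} = \frac{H}{2} - \frac{3}{H}$)
$Z{\left(D \right)} = \frac{D}{2} - \frac{3}{D}$
$d = \frac{11}{2}$ ($d = 8 - \left(\left(-1\right) \left(-3\right) + \left(\frac{1}{2} \cdot 2 - \frac{3}{2}\right)\right) = 8 - \left(3 + \left(1 - \frac{3}{2}\right)\right) = 8 - \left(3 - \frac{1}{2}\right) = 8 - \frac{5}{2} = \frac{11}{2} \approx 5.5$)
$- 18 d \frac{B}{-6} = \left(-18\right) \frac{11}{2} \cdot 1 \frac{1}{-6} = - 99 \cdot 1 \left(- \frac{1}{6}\right) = \left(-99\right) \left(- \frac{1}{6}\right) = \frac{33}{2}$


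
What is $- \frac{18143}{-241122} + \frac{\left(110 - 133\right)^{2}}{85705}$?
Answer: $\frac{1682499353}{20665361010} \approx 0.081416$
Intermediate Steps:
$- \frac{18143}{-241122} + \frac{\left(110 - 133\right)^{2}}{85705} = \left(-18143\right) \left(- \frac{1}{241122}\right) + \left(-23\right)^{2} \cdot \frac{1}{85705} = \frac{18143}{241122} + 529 \cdot \frac{1}{85705} = \frac{18143}{241122} + \frac{529}{85705} = \frac{1682499353}{20665361010}$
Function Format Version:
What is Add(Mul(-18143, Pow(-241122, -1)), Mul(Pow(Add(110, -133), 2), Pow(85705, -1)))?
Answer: Rational(1682499353, 20665361010) ≈ 0.081416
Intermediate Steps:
Add(Mul(-18143, Pow(-241122, -1)), Mul(Pow(Add(110, -133), 2), Pow(85705, -1))) = Add(Mul(-18143, Rational(-1, 241122)), Mul(Pow(-23, 2), Rational(1, 85705))) = Add(Rational(18143, 241122), Mul(529, Rational(1, 85705))) = Add(Rational(18143, 241122), Rational(529, 85705)) = Rational(1682499353, 20665361010)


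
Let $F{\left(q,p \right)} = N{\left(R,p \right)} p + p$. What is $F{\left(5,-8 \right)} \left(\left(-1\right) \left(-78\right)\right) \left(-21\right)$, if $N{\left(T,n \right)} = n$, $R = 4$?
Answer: $-91728$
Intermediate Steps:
$F{\left(q,p \right)} = p + p^{2}$ ($F{\left(q,p \right)} = p p + p = p^{2} + p = p + p^{2}$)
$F{\left(5,-8 \right)} \left(\left(-1\right) \left(-78\right)\right) \left(-21\right) = - 8 \left(1 - 8\right) \left(\left(-1\right) \left(-78\right)\right) \left(-21\right) = \left(-8\right) \left(-7\right) 78 \left(-21\right) = 56 \cdot 78 \left(-21\right) = 4368 \left(-21\right) = -91728$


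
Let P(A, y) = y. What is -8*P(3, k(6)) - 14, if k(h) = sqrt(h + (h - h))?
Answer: -14 - 8*sqrt(6) ≈ -33.596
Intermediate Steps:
k(h) = sqrt(h) (k(h) = sqrt(h + 0) = sqrt(h))
-8*P(3, k(6)) - 14 = -8*sqrt(6) - 14 = -14 - 8*sqrt(6)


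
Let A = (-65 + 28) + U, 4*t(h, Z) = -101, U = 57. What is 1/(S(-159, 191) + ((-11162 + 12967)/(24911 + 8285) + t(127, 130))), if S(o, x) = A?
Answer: -16598/86237 ≈ -0.19247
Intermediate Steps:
t(h, Z) = -101/4 (t(h, Z) = (¼)*(-101) = -101/4)
A = 20 (A = (-65 + 28) + 57 = -37 + 57 = 20)
S(o, x) = 20
1/(S(-159, 191) + ((-11162 + 12967)/(24911 + 8285) + t(127, 130))) = 1/(20 + ((-11162 + 12967)/(24911 + 8285) - 101/4)) = 1/(20 + (1805/33196 - 101/4)) = 1/(20 - 418197/16598) = 1/(-86237/16598) = -16598/86237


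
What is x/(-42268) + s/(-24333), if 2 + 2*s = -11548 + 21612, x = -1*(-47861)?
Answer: -459084007/342835748 ≈ -1.3391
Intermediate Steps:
x = 47861
s = 5031 (s = -1 + (-11548 + 21612)/2 = -1 + (1/2)*10064 = -1 + 5032 = 5031)
x/(-42268) + s/(-24333) = 47861/(-42268) + 5031/(-24333) = 47861*(-1/42268) + 5031*(-1/24333) = -47861/42268 - 1677/8111 = -459084007/342835748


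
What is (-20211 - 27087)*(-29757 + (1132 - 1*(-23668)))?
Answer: 234456186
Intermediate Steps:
(-20211 - 27087)*(-29757 + (1132 - 1*(-23668))) = -47298*(-29757 + (1132 + 23668)) = -47298*(-29757 + 24800) = -47298*(-4957) = 234456186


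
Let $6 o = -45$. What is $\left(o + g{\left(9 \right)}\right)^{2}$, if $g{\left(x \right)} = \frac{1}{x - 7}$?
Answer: $49$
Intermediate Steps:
$g{\left(x \right)} = \frac{1}{-7 + x}$
$o = - \frac{15}{2}$ ($o = \frac{1}{6} \left(-45\right) = - \frac{15}{2} \approx -7.5$)
$\left(o + g{\left(9 \right)}\right)^{2} = \left(- \frac{15}{2} + \frac{1}{-7 + 9}\right)^{2} = \left(- \frac{15}{2} + \frac{1}{2}\right)^{2} = \left(-7\right)^{2} = 49$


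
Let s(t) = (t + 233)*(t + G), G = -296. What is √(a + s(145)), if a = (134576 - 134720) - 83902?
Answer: 2*I*√35281 ≈ 375.66*I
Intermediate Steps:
a = -84046 (a = -144 - 83902 = -84046)
s(t) = (-296 + t)*(233 + t) (s(t) = (t + 233)*(t - 296) = (233 + t)*(-296 + t) = (-296 + t)*(233 + t))
√(a + s(145)) = √(-84046 + (-68968 + 145² - 63*145)) = √(-84046 + (-68968 + 21025 - 9135)) = √(-84046 - 57078) = √(-141124) = 2*I*√35281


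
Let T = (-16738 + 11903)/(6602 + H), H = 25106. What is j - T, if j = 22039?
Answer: 698817447/31708 ≈ 22039.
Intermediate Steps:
T = -4835/31708 (T = (-16738 + 11903)/(6602 + 25106) = -4835/31708 ≈ -0.15249)
j - T = 22039 - 1*(-4835/31708) = 22039 + 4835/31708 = 698817447/31708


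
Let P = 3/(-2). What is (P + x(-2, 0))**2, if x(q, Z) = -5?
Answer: 169/4 ≈ 42.250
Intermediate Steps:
P = -3/2 (P = 3*(-1/2) = -3/2 ≈ -1.5000)
(P + x(-2, 0))**2 = (-3/2 - 5)**2 = (-13/2)**2 = 169/4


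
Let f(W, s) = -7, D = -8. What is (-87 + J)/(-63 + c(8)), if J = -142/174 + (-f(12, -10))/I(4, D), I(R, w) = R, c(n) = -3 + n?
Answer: 29951/20184 ≈ 1.4839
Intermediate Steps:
J = 325/348 (J = -142/174 - 1*(-7)/4 = -142*1/174 + 7*(1/4) = -71/87 + 7/4 = 325/348 ≈ 0.93391)
(-87 + J)/(-63 + c(8)) = (-87 + 325/348)/(-63 + (-3 + 8)) = -29951/(348*(-63 + 5)) = -29951/348/(-58) = -29951/348*(-1/58) = 29951/20184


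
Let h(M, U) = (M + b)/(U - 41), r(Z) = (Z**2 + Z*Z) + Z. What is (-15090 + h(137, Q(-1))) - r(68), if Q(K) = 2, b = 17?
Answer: -951988/39 ≈ -24410.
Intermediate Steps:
r(Z) = Z + 2*Z**2 (r(Z) = (Z**2 + Z**2) + Z = 2*Z**2 + Z = Z + 2*Z**2)
h(M, U) = (17 + M)/(-41 + U) (h(M, U) = (M + 17)/(U - 41) = (17 + M)/(-41 + U))
(-15090 + h(137, Q(-1))) - r(68) = (-15090 + (17 + 137)/(-41 + 2)) - 68*(1 + 2*68) = (-15090 + 154/(-39)) - 68*(1 + 136) = (-15090 - 1/39*154) - 68*137 = (-15090 - 154/39) - 1*9316 = -588664/39 - 9316 = -951988/39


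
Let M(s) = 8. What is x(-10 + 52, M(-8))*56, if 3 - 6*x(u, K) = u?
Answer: -364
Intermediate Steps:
x(u, K) = ½ - u/6
x(-10 + 52, M(-8))*56 = (½ - (-10 + 52)/6)*56 = (½ - ⅙*42)*56 = (½ - 7)*56 = -13/2*56 = -364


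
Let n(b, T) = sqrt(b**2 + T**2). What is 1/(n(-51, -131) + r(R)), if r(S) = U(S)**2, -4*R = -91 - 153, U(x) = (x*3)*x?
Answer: 124612569/15528292352759999 - sqrt(19762)/15528292352759999 ≈ 8.0249e-9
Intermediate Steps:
U(x) = 3*x**2 (U(x) = (3*x)*x = 3*x**2)
R = 61 (R = -(-91 - 153)/4 = -1/4*(-244) = 61)
n(b, T) = sqrt(T**2 + b**2)
r(S) = 9*S**4 (r(S) = (3*S**2)**2 = 9*S**4)
1/(n(-51, -131) + r(R)) = 1/(sqrt((-131)**2 + (-51)**2) + 9*61**4) = 1/(sqrt(17161 + 2601) + 9*13845841) = 1/(sqrt(19762) + 124612569) = 1/(124612569 + sqrt(19762))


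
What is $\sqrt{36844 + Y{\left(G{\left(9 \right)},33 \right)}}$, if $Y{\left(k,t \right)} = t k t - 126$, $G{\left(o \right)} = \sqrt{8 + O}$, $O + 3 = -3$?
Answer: $\sqrt{36718 + 1089 \sqrt{2}} \approx 195.6$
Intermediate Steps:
$O = -6$ ($O = -3 - 3 = -6$)
$G{\left(o \right)} = \sqrt{2}$ ($G{\left(o \right)} = \sqrt{8 - 6} = \sqrt{2}$)
$Y{\left(k,t \right)} = -126 + k t^{2}$ ($Y{\left(k,t \right)} = k t t - 126 = k t^{2} - 126 = -126 + k t^{2}$)
$\sqrt{36844 + Y{\left(G{\left(9 \right)},33 \right)}} = \sqrt{36844 - \left(126 - \sqrt{2} \cdot 33^{2}\right)} = \sqrt{36844 - \left(126 - \sqrt{2} \cdot 1089\right)} = \sqrt{36844 - \left(126 - 1089 \sqrt{2}\right)} = \sqrt{36718 + 1089 \sqrt{2}}$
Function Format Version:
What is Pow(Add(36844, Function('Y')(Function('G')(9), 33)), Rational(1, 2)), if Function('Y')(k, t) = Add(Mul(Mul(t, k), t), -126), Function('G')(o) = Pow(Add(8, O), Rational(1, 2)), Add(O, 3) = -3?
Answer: Pow(Add(36718, Mul(1089, Pow(2, Rational(1, 2)))), Rational(1, 2)) ≈ 195.60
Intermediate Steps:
O = -6 (O = Add(-3, -3) = -6)
Function('G')(o) = Pow(2, Rational(1, 2)) (Function('G')(o) = Pow(Add(8, -6), Rational(1, 2)) = Pow(2, Rational(1, 2)))
Function('Y')(k, t) = Add(-126, Mul(k, Pow(t, 2))) (Function('Y')(k, t) = Add(Mul(Mul(k, t), t), -126) = Add(Mul(k, Pow(t, 2)), -126) = Add(-126, Mul(k, Pow(t, 2))))
Pow(Add(36844, Function('Y')(Function('G')(9), 33)), Rational(1, 2)) = Pow(Add(36844, Add(-126, Mul(Pow(2, Rational(1, 2)), Pow(33, 2)))), Rational(1, 2)) = Pow(Add(36844, Add(-126, Mul(Pow(2, Rational(1, 2)), 1089))), Rational(1, 2)) = Pow(Add(36844, Add(-126, Mul(1089, Pow(2, Rational(1, 2))))), Rational(1, 2)) = Pow(Add(36718, Mul(1089, Pow(2, Rational(1, 2)))), Rational(1, 2))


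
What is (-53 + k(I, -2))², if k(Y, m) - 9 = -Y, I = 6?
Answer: 2500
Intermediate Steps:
k(Y, m) = 9 - Y
(-53 + k(I, -2))² = (-53 + (9 - 1*6))² = (-53 + (9 - 6))² = (-53 + 3)² = (-50)² = 2500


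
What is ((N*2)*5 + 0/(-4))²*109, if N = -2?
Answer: 43600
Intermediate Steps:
((N*2)*5 + 0/(-4))²*109 = (-2*2*5 + 0/(-4))²*109 = (-4*5 + 0*(-¼))²*109 = (-20 + 0)²*109 = (-20)²*109 = 400*109 = 43600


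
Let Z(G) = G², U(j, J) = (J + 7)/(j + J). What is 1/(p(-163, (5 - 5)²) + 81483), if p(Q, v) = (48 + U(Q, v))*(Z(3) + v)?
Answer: 163/13352082 ≈ 1.2208e-5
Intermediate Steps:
U(j, J) = (7 + J)/(J + j)
p(Q, v) = (9 + v)*(48 + (7 + v)/(Q + v)) (p(Q, v) = (48 + (7 + v)/(v + Q))*(3² + v) = (48 + (7 + v)/(Q + v))*(9 + v) = (9 + v)*(48 + (7 + v)/(Q + v)))
1/(p(-163, (5 - 5)²) + 81483) = 1/((63 + 9*(5 - 5)² + (5 - 5)²*(7 + (5 - 5)²) + 48*(9 + (5 - 5)²)*(-163 + (5 - 5)²))/(-163 + (5 - 5)²) + 81483) = 1/((63 + 9*0² + 0²*(7 + 0²) + 48*(9 + 0²)*(-163 + 0²))/(-163 + 0²) + 81483) = 1/((63 + 9*0 + 0*(7 + 0) + 48*(9 + 0)*(-163 + 0))/(-163 + 0) + 81483) = 1/((63 + 0 + 0*7 + 48*9*(-163))/(-163) + 81483) = 1/(-(63 + 0 + 0 - 70416)/163 + 81483) = 1/(-1/163*(-70353) + 81483) = 1/(70353/163 + 81483) = 1/(13352082/163) = 163/13352082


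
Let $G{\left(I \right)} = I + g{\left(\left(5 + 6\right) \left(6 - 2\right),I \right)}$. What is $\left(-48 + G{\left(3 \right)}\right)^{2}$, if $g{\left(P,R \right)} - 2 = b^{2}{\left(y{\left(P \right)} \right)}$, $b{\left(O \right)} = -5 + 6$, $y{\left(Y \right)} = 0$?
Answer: $1764$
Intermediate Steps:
$b{\left(O \right)} = 1$
$g{\left(P,R \right)} = 3$ ($g{\left(P,R \right)} = 2 + 1^{2} = 2 + 1 = 3$)
$G{\left(I \right)} = 3 + I$ ($G{\left(I \right)} = I + 3 = 3 + I$)
$\left(-48 + G{\left(3 \right)}\right)^{2} = \left(-48 + \left(3 + 3\right)\right)^{2} = \left(-48 + 6\right)^{2} = \left(-42\right)^{2} = 1764$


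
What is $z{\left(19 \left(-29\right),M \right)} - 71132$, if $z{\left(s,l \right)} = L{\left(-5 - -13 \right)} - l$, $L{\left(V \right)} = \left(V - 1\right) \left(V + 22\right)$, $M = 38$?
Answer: $-70960$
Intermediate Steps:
$L{\left(V \right)} = \left(-1 + V\right) \left(22 + V\right)$
$z{\left(s,l \right)} = 210 - l$ ($z{\left(s,l \right)} = \left(-22 + \left(-5 - -13\right)^{2} + 21 \left(-5 - -13\right)\right) - l = \left(-22 + \left(-5 + 13\right)^{2} + 21 \left(-5 + 13\right)\right) - l = \left(-22 + 8^{2} + 21 \cdot 8\right) - l = \left(-22 + 64 + 168\right) - l = 210 - l$)
$z{\left(19 \left(-29\right),M \right)} - 71132 = \left(210 - 38\right) - 71132 = 172 - 71132 = -70960$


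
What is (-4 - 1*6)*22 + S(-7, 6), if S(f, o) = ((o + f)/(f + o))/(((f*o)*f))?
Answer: -64679/294 ≈ -220.00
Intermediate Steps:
S(f, o) = 1/(f²*o) (S(f, o) = ((f + o)/(f + o))/((o*f²)) = 1*(1/(f²*o)) = 1/(f²*o))
(-4 - 1*6)*22 + S(-7, 6) = (-4 - 1*6)*22 + 1/((-7)²*6) = (-4 - 6)*22 + (1/49)*(⅙) = -10*22 + 1/294 = -220 + 1/294 = -64679/294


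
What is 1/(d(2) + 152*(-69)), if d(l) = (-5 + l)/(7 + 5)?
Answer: -4/41953 ≈ -9.5345e-5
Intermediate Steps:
d(l) = -5/12 + l/12 (d(l) = (-5 + l)/12 = (-5 + l)*(1/12) = -5/12 + l/12)
1/(d(2) + 152*(-69)) = 1/((-5/12 + (1/12)*2) + 152*(-69)) = 1/((-5/12 + ⅙) - 10488) = 1/(-¼ - 10488) = 1/(-41953/4) = -4/41953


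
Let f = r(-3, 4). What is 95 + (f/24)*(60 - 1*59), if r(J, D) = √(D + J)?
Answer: 2281/24 ≈ 95.042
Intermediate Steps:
f = 1 (f = √(4 - 3) = √1 = 1)
95 + (f/24)*(60 - 1*59) = 95 + (1/24)*(60 - 1*59) = 95 + (1*(1/24))*(60 - 59) = 95 + (1/24)*1 = 95 + 1/24 = 2281/24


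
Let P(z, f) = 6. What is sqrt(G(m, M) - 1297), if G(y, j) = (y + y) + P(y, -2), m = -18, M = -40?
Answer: I*sqrt(1327) ≈ 36.428*I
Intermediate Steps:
G(y, j) = 6 + 2*y (G(y, j) = (y + y) + 6 = 2*y + 6 = 6 + 2*y)
sqrt(G(m, M) - 1297) = sqrt((6 + 2*(-18)) - 1297) = sqrt((6 - 36) - 1297) = sqrt(-30 - 1297) = sqrt(-1327) = I*sqrt(1327)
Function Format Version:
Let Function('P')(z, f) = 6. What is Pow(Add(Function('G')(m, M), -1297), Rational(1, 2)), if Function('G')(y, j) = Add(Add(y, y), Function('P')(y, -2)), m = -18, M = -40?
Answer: Mul(I, Pow(1327, Rational(1, 2))) ≈ Mul(36.428, I)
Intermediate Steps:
Function('G')(y, j) = Add(6, Mul(2, y)) (Function('G')(y, j) = Add(Add(y, y), 6) = Add(Mul(2, y), 6) = Add(6, Mul(2, y)))
Pow(Add(Function('G')(m, M), -1297), Rational(1, 2)) = Pow(Add(Add(6, Mul(2, -18)), -1297), Rational(1, 2)) = Pow(Add(Add(6, -36), -1297), Rational(1, 2)) = Pow(Add(-30, -1297), Rational(1, 2)) = Pow(-1327, Rational(1, 2)) = Mul(I, Pow(1327, Rational(1, 2)))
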